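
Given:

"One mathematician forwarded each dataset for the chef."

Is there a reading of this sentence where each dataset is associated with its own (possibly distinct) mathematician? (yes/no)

Yes

This is the *each dataset* > *one mathematician* reading.
*each dataset* is the matrix object and *one mathematician* the matrix subject; the two are clausemates.
Ordinary QR to a clause-peripheral position gives the wide-scope LF for the lower DP.
So *each dataset* > *one mathematician* is among the available readings.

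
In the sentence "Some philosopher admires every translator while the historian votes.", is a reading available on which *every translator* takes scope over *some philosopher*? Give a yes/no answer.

Yes

Although there is an adjunct clause, *every translator* is in the main clause, not inside the adjunct.
Ordinary QR to a clause-peripheral position gives the wide-scope LF for the lower DP.
The sentence is scopally ambiguous between *some philosopher* > *every translator* and *every translator* > *some philosopher*.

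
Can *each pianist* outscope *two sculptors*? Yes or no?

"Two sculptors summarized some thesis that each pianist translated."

Structurally, *each pianist* is inside the relative clause *that each pianist translated* modifying *some thesis*.
Quantifiers inside a relative clause are trapped there; the RC boundary blocks QR.
*each pianist* is confined to the island and cannot take scope over *two sculptors*.

No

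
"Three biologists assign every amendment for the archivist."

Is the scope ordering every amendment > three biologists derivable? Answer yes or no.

Both DPs are arguments of the same predicate; there is no clause or island boundary between them.
With no island boundary between them, the object can take inverse scope over the subject via ordinary QR within the clause.
So *every amendment* > *three biologists* is among the available readings.

Yes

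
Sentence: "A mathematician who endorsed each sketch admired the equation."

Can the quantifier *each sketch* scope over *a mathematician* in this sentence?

*each sketch* is embedded in the relative clause *who endorsed each sketch*.
Relative clauses are scope islands: a quantifier cannot QR out of a relative clause to take scope in the matrix clause.
Hence only narrow scope for *each sketch* (under *a mathematician*) survives.
(Only the surface reading survives: one fixed mathematician with respect to all the relevant sketches.)

No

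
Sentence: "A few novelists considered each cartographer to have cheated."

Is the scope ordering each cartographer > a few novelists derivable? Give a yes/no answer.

The ECM infinitive is scope-transparent — *each cartographer* is free to raise above *a few novelists*.
Ordinary QR to a clause-peripheral position gives the wide-scope LF for the lower DP.

Yes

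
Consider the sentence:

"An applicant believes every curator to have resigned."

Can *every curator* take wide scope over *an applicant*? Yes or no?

Yes

*every curator* is the subject of an ECM infinitive — the infinitival complement of an ECM verb is not a scope island, so *every curator* can raise into the matrix clause.
QR within a single clause is free, so the lower quantifier may take scope over the higher one.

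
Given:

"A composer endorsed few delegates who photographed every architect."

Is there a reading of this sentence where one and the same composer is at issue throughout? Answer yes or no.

Yes

The described interpretation is the *a composer* > *every architect* scoping.
That is the surface-scope ordering, which is always one of the available readings — island constraints only ever restrict inverse scope.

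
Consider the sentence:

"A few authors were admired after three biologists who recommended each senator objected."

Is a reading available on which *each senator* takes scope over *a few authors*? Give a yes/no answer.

No

*each senator* occurs within the relative clause *who recommended each senator*, which is itself inside the adjunct *after three biologists who recommended each senator objected*.
Even if one barrier were somehow void, the other would still block QR.
Hence only narrow scope for *each senator* (under *a few authors*) survives.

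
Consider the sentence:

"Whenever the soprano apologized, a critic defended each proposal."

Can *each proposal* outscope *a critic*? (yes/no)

*each proposal* is a matrix argument; the adjunct is an island but the target quantifier is outside it.
With no island boundary between them, the object can take inverse scope over the subject via ordinary QR within the clause.

Yes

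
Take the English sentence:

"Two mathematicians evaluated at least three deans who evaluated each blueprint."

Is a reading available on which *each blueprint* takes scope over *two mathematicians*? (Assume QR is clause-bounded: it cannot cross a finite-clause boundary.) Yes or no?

No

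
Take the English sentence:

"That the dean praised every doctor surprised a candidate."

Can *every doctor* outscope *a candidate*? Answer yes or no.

No

*every doctor* sits inside the sentential subject *that the dean praised every doctor*.
The Sentential Subject Constraint rules out raising the quantifier out of the that-clause subject.
The ordering *every doctor* > *a candidate* is therefore underivable.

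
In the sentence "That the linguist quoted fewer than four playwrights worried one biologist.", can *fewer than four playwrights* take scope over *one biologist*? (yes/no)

No

*fewer than four playwrights* occurs within the sentential subject *that the linguist quoted fewer than four playwrights*.
The subject-island constraint blocks QR out of a clausal subject.
There is no licit LF on which *fewer than four playwrights* c-commands *one biologist*.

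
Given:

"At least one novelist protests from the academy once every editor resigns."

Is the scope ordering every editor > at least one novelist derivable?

The DP *every editor* is contained in the adjunct clause *once every editor resigns*.
Scope out of an adjunct clause is unavailable: QR respects the adjunct-island constraint.
So *every editor* cannot raise high enough to outscope *at least one novelist*; only the surface ordering *at least one novelist* > *every editor* is available.
(Only the surface reading survives: one fixed novelist with respect to all the relevant editors.)

No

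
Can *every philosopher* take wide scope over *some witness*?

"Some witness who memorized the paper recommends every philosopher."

Yes

*every philosopher* is a matrix argument; only *some witness* is modified by the relative clause *who memorized the paper*, so the RC island is irrelevant to the target quantifier.
No island intervenes, so both surface and inverse scope are derivable.
So *every philosopher* > *some witness* is among the available readings.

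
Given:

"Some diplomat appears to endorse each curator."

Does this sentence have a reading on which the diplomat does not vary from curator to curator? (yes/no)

Yes

That reading corresponds to *some diplomat* > *each curator*.
That is the surface-scope ordering, which is always one of the available readings — island constraints only ever restrict inverse scope.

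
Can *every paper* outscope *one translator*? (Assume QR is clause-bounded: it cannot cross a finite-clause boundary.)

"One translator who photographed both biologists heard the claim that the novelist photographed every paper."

The DP *every paper* is contained in the complex NP *the claim that the novelist photographed every paper*.
Noun-complement clauses are scope islands (the Complex NP Constraint): a quantifier inside one cannot scope into the matrix.
Hence only narrow scope for *every paper* (under *one translator*) survives.

No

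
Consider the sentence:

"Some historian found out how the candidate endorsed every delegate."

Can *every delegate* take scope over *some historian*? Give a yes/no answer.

The target quantifier *every delegate* is part of the embedded question *how the candidate endorsed every delegate*.
Embedded wh-clauses are opaque for QR, so the quantifier stays inside the question.
The inverse ordering *every delegate* > *some historian* is therefore underivable.

No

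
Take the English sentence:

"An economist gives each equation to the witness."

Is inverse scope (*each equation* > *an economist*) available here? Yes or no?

Yes

Both DPs are arguments of the same predicate; there is no clause or island boundary between them.
No island intervenes, so both surface and inverse scope are derivable.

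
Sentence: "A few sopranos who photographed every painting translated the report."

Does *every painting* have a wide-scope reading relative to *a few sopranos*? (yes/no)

No

The target quantifier *every painting* is part of the relative clause *who photographed every painting*.
Relative clauses are scope islands: a quantifier cannot QR out of a relative clause to take scope in the matrix clause.
*every painting* is confined to the island and cannot take scope over *a few sopranos*.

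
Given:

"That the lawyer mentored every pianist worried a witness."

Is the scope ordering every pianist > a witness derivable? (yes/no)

*every pianist* is embedded in the sentential subject *that the lawyer mentored every pianist*.
Clausal subjects are scope islands; QR from inside the subject into the matrix is barred.
So the wide-scope reading for *every pianist* is blocked.

No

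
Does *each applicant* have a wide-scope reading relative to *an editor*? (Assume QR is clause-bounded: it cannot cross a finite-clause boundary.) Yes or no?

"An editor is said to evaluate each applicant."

*each applicant* is inside a raising infinitive, which is transparent to QR (no CP barrier), so it behaves as a matrix argument.
Nothing blocks QR of the lower DP to a position above the higher one, so inverse scope is available.
Both orderings are possible: *an editor* > *each applicant* and *each applicant* > *an editor*.

Yes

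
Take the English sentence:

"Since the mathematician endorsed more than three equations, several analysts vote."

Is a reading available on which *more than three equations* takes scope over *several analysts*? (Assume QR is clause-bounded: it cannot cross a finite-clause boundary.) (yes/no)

No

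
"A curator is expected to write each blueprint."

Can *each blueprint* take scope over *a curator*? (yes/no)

*each blueprint* is inside a raising infinitive, which is transparent to QR (no CP barrier), so it behaves as a matrix argument.
Ordinary QR to a clause-peripheral position gives the wide-scope LF for the lower DP.
Both orderings are possible: *a curator* > *each blueprint* and *each blueprint* > *a curator*.

Yes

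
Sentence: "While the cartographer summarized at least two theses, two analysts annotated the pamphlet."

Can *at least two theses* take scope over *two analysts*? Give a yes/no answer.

No

The target quantifier *at least two theses* is part of the adjunct clause *while the cartographer summarized at least two theses*.
Scope out of an adjunct clause is unavailable: QR respects the adjunct-island constraint.
The ordering *at least two theses* > *two analysts* is therefore underivable.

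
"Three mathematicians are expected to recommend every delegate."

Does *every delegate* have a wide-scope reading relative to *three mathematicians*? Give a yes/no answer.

Yes

The matrix predicate is a raising verb, whose infinitival complement is not a scope island — *every delegate* can QR into the matrix clause.
Clause-internal QR can adjoin the lower DP above the subject, yielding the inverse reading.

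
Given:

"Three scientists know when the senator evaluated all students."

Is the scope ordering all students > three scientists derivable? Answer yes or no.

No

*all students* occurs within the embedded question *when the senator evaluated all students*.
QR across an interrogative CP boundary is ruled out as a wh-island violation.
Hence only narrow scope for *all students* (under *three scientists*) survives.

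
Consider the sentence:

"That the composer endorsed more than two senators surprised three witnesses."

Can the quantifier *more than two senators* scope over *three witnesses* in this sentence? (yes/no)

The target quantifier *more than two senators* is part of the sentential subject *that the composer endorsed more than two senators*.
Subjects — clausal subjects included — are islands for extraction, and QR is no exception.
So *more than two senators* cannot raise to a position above *three witnesses*.

No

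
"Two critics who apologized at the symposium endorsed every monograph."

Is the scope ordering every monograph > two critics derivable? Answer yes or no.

Yes

*every monograph* sits in the matrix clause, not in the relative clause on *two critics*.
No island intervenes, so both surface and inverse scope are derivable.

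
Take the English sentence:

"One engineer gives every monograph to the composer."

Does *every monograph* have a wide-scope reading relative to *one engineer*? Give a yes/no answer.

Yes

*every monograph* and *one engineer* are in the same minimal clause.
With no island boundary between them, the object can take inverse scope over the subject via ordinary QR within the clause.
So *every monograph* > *one engineer* is among the available readings.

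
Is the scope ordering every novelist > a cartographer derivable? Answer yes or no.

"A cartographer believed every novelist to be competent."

Yes

*every novelist* is an ECM subject; ECM complements are not islands, and the embedded quantifier may take matrix scope.
Nothing blocks QR of the lower DP to a position above the higher one, so inverse scope is available.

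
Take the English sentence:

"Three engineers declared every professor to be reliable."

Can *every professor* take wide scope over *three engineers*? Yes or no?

This is an ECM construction: *every professor* is the infinitival subject, Case-marked by the matrix verb, and the infinitive is transparent for QR.
Since no island is crossed, the inverse ordering is licensed alongside surface scope.
The sentence is scopally ambiguous between *three engineers* > *every professor* and *every professor* > *three engineers*.

Yes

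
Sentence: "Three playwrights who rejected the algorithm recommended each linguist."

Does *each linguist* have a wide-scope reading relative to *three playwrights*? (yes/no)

Yes

*each linguist* sits in the matrix clause, not in the relative clause on *three playwrights*.
Ordinary QR to a clause-peripheral position gives the wide-scope LF for the lower DP.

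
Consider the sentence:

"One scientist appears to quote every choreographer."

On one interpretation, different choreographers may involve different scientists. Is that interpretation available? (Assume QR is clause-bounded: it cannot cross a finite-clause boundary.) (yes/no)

The described interpretation is the *every choreographer* > *one scientist* scoping.
Infinitival complements of raising predicates do not block QR; *every choreographer* and *one scientist* are effectively clausemates.
Since no island is crossed, the inverse ordering is licensed alongside surface scope.
The sentence is scopally ambiguous between *one scientist* > *every choreographer* and *every choreographer* > *one scientist*.

Yes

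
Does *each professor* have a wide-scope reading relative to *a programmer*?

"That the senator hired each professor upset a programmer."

No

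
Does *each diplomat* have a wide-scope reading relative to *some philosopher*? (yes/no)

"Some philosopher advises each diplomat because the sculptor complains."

The adjunct clause does not contain *each diplomat*, which is the matrix object.
Nothing blocks QR of the lower DP to a position above the higher one, so inverse scope is available.
Both orderings are possible: *some philosopher* > *each diplomat* and *each diplomat* > *some philosopher*.

Yes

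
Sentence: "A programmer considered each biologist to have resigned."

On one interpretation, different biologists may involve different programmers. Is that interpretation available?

Yes

The paraphrase describes the scope ordering *each biologist* > *a programmer*.
*each biologist* is an ECM subject; ECM complements are not islands, and the embedded quantifier may take matrix scope.
Since no island is crossed, the inverse ordering is licensed alongside surface scope.
The sentence is scopally ambiguous between *a programmer* > *each biologist* and *each biologist* > *a programmer*.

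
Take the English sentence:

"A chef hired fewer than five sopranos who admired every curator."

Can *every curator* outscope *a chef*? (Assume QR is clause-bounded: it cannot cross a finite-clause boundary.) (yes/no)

No

*every curator* is embedded in the relative clause *who admired every curator* modifying *fewer than five sopranos*.
The relative clause forms an island for QR, so the quantifier is confined to the head noun's restrictor.
The inverse ordering *every curator* > *a chef* is therefore underivable.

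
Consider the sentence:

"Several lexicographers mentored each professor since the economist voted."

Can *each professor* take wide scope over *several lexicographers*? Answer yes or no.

Neither queried DP is inside the adjunct, so the adjunct-island constraint does not apply.
Ordinary QR to a clause-peripheral position gives the wide-scope LF for the lower DP.
Both orderings are possible: *several lexicographers* > *each professor* and *each professor* > *several lexicographers*.

Yes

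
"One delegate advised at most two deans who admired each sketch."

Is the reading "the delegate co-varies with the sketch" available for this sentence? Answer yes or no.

That reading corresponds to *each sketch* > *one delegate*.
*each sketch* occurs within the relative clause *who admired each sketch* modifying *at most two deans*.
Relative clauses block scope extraction: QR cannot target a position outside the modified NP.
Hence only narrow scope for *each sketch* (under *one delegate*) survives.

No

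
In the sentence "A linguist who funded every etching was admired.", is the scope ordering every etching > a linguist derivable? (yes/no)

No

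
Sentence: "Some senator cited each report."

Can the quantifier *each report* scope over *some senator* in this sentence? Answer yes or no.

Yes

Both DPs are arguments of the same predicate; there is no clause or island boundary between them.
Since no island is crossed, the inverse ordering is licensed alongside surface scope.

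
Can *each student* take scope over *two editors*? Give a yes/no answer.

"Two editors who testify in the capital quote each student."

Yes

*each student* sits in the matrix clause, not in the relative clause on *two editors*.
With no island boundary between them, the object can take inverse scope over the subject via ordinary QR within the clause.
The sentence is scopally ambiguous between *two editors* > *each student* and *each student* > *two editors*.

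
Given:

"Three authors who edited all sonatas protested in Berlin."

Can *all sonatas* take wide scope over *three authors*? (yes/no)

*all sonatas* sits inside the relative clause *who edited all sonatas*.
QR out of a relative clause is ruled out by the relative-clause island constraint.
The inverse ordering *all sonatas* > *three authors* is therefore underivable.

No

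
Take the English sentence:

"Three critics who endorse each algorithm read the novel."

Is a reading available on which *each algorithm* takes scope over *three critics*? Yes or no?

No

*each algorithm* occurs within the relative clause *who endorse each algorithm*.
Relative clauses block scope extraction: QR cannot target a position outside the modified NP.
*each algorithm* > *three critics* would require crossing that boundary, which is illicit.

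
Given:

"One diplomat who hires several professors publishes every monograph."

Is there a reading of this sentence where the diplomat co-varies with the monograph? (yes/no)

The paraphrase describes the scope ordering *every monograph* > *one diplomat*.
Although the sentence contains a relative clause (*who hires several professors*), *every monograph* is outside it, in the matrix VP.
Since no island is crossed, the inverse ordering is licensed alongside surface scope.

Yes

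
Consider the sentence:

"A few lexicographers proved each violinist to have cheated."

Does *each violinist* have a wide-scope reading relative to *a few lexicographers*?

Yes

ECM infinitives lack a CP barrier, so *each violinist* can QR over the matrix subject *a few lexicographers*.
Clause-internal QR can adjoin the lower DP above the subject, yielding the inverse reading.
Both orderings are possible: *a few lexicographers* > *each violinist* and *each violinist* > *a few lexicographers*.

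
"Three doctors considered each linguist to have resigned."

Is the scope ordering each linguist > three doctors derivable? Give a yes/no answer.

The ECM infinitive is scope-transparent — *each linguist* is free to raise above *three doctors*.
No island intervenes, so both surface and inverse scope are derivable.

Yes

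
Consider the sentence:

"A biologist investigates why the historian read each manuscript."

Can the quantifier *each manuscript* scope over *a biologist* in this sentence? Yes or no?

No

Structurally, *each manuscript* is inside the embedded question *why the historian read each manuscript*.
Embedded questions are wh-islands: a quantifier inside an indirect question cannot QR into the matrix clause.
The inverse ordering *each manuscript* > *a biologist* is therefore underivable.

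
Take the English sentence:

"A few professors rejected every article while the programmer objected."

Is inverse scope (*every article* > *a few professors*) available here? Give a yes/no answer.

Yes

The adjunct clause does not contain *every article*, which is the matrix object.
With no island boundary between them, the object can take inverse scope over the subject via ordinary QR within the clause.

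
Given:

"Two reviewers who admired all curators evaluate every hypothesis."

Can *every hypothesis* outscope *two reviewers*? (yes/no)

The RC *who admired all curators* is an island, but *every hypothesis* is not inside it — it is the matrix object, a clausemate of *two reviewers*.
Since no island is crossed, the inverse ordering is licensed alongside surface scope.
The sentence is scopally ambiguous between *two reviewers* > *every hypothesis* and *every hypothesis* > *two reviewers*.

Yes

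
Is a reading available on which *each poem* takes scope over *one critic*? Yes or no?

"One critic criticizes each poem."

Yes

*one critic* and *each poem* are co-arguments of the matrix verb, with nothing but a clause-internal boundary between them.
Nothing blocks QR of the lower DP to a position above the higher one, so inverse scope is available.
So *each poem* > *one critic* is among the available readings.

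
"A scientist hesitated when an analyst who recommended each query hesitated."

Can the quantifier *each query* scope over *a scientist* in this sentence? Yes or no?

No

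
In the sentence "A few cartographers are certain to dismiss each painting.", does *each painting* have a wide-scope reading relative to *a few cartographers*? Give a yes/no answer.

Yes

Raising constructions are monoclausal for scope purposes; *each painting* is not separated from *a few cartographers* by any island.
Ordinary QR to a clause-peripheral position gives the wide-scope LF for the lower DP.
Both orderings are possible: *a few cartographers* > *each painting* and *each painting* > *a few cartographers*.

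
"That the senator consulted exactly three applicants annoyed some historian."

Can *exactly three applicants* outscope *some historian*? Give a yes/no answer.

The DP *exactly three applicants* is contained in the sentential subject *that the senator consulted exactly three applicants*.
The Sentential Subject Constraint rules out raising the quantifier out of the that-clause subject.
*exactly three applicants* is confined to the island and cannot take scope over *some historian*.

No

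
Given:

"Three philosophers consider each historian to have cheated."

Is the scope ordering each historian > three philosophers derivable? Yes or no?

ECM infinitives lack a CP barrier, so *each historian* can QR over the matrix subject *three philosophers*.
Clause-internal QR can adjoin the lower DP above the subject, yielding the inverse reading.
The sentence is scopally ambiguous between *three philosophers* > *each historian* and *each historian* > *three philosophers*.

Yes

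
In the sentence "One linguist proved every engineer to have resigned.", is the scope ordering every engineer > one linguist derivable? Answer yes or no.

*every engineer* is an ECM subject; ECM complements are not islands, and the embedded quantifier may take matrix scope.
No island intervenes, so both surface and inverse scope are derivable.
Both orderings are possible: *one linguist* > *every engineer* and *every engineer* > *one linguist*.

Yes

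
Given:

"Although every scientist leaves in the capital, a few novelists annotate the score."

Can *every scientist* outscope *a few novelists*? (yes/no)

No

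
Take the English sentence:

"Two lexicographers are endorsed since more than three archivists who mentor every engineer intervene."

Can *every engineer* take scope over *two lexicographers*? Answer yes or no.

No

Structurally, *every engineer* is inside the relative clause *who mentor every engineer*, which is itself inside the adjunct *since more than three archivists who mentor every engineer intervene*.
Two island boundaries intervene — the relative clause and the adjunct. Either alone would block QR.
*every engineer* is confined to the island and cannot take scope over *two lexicographers*.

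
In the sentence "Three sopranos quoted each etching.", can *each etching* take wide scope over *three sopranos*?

*each etching* and *three sopranos* are in the same minimal clause.
QR within a single clause is free, so the lower quantifier may take scope over the higher one.

Yes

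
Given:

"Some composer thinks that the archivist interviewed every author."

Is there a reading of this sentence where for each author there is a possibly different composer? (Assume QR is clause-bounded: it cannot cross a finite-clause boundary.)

This is the *every author* > *some composer* reading.
The DP *every author* is contained in the finite complement clause *that the archivist interviewed every author*.
Finite CP is the ceiling for QR here, by assumption.
So *every author* cannot raise to a position above *some composer*.

No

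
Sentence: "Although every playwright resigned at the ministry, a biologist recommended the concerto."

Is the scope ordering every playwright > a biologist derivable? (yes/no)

No

The target quantifier *every playwright* is part of the adjunct clause *although every playwright resigned at the ministry*.
The adjunct-island constraint bars QR out of an adverbial clause.
There is no licit LF on which *every playwright* c-commands *a biologist*.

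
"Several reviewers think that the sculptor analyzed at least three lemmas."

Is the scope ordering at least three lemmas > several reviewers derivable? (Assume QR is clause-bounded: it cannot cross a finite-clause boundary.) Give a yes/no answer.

No

Structurally, *at least three lemmas* is inside the finite complement clause *that the sculptor analyzed at least three lemmas*.
Finite CP is the ceiling for QR here, by assumption.
So *at least three lemmas* cannot raise high enough to outscope *several reviewers*; only the surface ordering *several reviewers* > *at least three lemmas* is available.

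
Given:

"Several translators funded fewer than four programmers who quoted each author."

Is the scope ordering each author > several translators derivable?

The target quantifier *each author* is part of the relative clause *who quoted each author* modifying *fewer than four programmers*.
Quantifiers inside a relative clause are trapped there; the RC boundary blocks QR.
Hence only narrow scope for *each author* (under *several translators*) survives.

No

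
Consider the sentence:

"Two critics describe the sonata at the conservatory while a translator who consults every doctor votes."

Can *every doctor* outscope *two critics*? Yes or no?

*every doctor* sits inside the relative clause *who consults every doctor*, which is itself inside the adjunct *while a translator who consults every doctor votes*.
Nested islands: the RC island is itself inside an adjunct island, so wide scope is doubly excluded.
Hence only narrow scope for *every doctor* (under *two critics*) survives.

No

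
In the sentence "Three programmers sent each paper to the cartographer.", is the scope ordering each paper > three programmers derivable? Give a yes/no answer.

Yes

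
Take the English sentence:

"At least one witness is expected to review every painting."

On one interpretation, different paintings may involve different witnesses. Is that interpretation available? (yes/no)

The described interpretation is the *every painting* > *at least one witness* scoping.
Infinitival complements of raising predicates do not block QR; *every painting* and *at least one witness* are effectively clausemates.
Nothing blocks QR of the lower DP to a position above the higher one, so inverse scope is available.

Yes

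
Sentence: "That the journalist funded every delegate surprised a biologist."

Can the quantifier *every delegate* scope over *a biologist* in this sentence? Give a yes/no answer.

*every delegate* is embedded in the sentential subject *that the journalist funded every delegate*.
Sentential subjects are islands: a quantifier inside the subject clause cannot raise over the matrix predicate.
*every delegate* > *a biologist* would require crossing that boundary, which is illicit.

No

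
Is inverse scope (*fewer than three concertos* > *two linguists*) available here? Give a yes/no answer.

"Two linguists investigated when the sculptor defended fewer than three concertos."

No

*fewer than three concertos* is embedded in the embedded question *when the sculptor defended fewer than three concertos*.
Embedded questions are wh-islands: a quantifier inside an indirect question cannot QR into the matrix clause.
So the wide-scope reading for *fewer than three concertos* is blocked.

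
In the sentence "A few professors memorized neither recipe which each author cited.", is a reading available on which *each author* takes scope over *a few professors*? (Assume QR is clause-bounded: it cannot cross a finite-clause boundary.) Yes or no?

No

The target quantifier *each author* is part of the relative clause *which each author cited* modifying *neither recipe*.
Quantifiers inside a relative clause are trapped there; the RC boundary blocks QR.
So *each author* cannot raise high enough to outscope *a few professors*; only the surface ordering *a few professors* > *each author* is available.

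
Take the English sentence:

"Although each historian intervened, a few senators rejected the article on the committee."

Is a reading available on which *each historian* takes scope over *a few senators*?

No

The DP *each historian* is contained in the adjunct clause *although each historian intervened*.
Adverbial clauses are not L-marked, so they are barriers for QR — the quantifier cannot escape the adjunct.
So the wide-scope reading for *each historian* is blocked.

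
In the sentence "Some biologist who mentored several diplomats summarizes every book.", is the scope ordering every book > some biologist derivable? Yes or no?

*every book* sits in the matrix clause, not in the relative clause on *some biologist*.
Clause-internal QR can adjoin the lower DP above the subject, yielding the inverse reading.
So *every book* > *some biologist* is among the available readings.

Yes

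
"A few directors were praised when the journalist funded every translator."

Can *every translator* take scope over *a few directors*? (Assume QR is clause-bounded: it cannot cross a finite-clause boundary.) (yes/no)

The target quantifier *every translator* is part of the adjunct clause *when the journalist funded every translator*.
Adjuncts are opaque for quantifier raising; a quantifier in an adjunct stays inside it.
*every translator* is confined to the island and cannot take scope over *a few directors*.

No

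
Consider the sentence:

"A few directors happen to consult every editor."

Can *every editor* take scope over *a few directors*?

Infinitival complements of raising predicates do not block QR; *every editor* and *a few directors* are effectively clausemates.
Ordinary QR to a clause-peripheral position gives the wide-scope LF for the lower DP.

Yes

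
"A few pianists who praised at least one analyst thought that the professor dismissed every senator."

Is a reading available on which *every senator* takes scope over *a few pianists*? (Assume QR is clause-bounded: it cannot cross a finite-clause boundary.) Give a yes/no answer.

Structurally, *every senator* is inside the finite complement clause *that the professor dismissed every senator*.
Finite CP is the ceiling for QR here, by assumption.
The inverse ordering *every senator* > *a few pianists* is therefore underivable.

No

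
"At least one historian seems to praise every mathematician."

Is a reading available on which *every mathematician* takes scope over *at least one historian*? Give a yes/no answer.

Yes

*every mathematician* is inside a raising infinitive, which is transparent to QR (no CP barrier), so it behaves as a matrix argument.
Ordinary QR to a clause-peripheral position gives the wide-scope LF for the lower DP.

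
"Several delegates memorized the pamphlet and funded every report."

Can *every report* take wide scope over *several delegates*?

*every report* is embedded in one conjunct of the coordinate structure (*funded every report*).
Asymmetric QR out of one conjunct violates the Coordinate Structure Constraint.
Hence only narrow scope for *every report* (under *several delegates*) survives.

No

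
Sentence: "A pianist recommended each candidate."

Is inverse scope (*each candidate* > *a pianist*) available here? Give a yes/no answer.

Yes

*a pianist* and *each candidate* are co-arguments of the matrix verb, with nothing but a clause-internal boundary between them.
Since no island is crossed, the inverse ordering is licensed alongside surface scope.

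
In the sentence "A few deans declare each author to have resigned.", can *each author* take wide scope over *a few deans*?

Yes

*each author* is an ECM subject; ECM complements are not islands, and the embedded quantifier may take matrix scope.
Since no island is crossed, the inverse ordering is licensed alongside surface scope.
The sentence is scopally ambiguous between *a few deans* > *each author* and *each author* > *a few deans*.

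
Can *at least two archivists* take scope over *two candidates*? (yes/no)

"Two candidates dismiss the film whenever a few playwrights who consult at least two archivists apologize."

*at least two archivists* is embedded in the relative clause *who consult at least two archivists*, which is itself inside the adjunct *whenever a few playwrights who consult at least two archivists apologize*.
Two island boundaries intervene — the relative clause and the adjunct. Either alone would block QR.
*at least two archivists* > *two candidates* would require crossing that boundary, which is illicit.

No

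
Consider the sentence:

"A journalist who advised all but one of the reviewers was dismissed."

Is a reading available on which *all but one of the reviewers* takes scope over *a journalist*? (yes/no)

The DP *all but one of the reviewers* is contained in the relative clause *who advised all but one of the reviewers*.
QR out of a relative clause is ruled out by the relative-clause island constraint.
So the wide-scope reading for *all but one of the reviewers* is blocked.

No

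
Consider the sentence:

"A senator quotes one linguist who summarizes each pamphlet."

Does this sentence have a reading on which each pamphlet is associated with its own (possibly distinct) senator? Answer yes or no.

No

The paraphrase describes the scope ordering *each pamphlet* > *a senator*.
*each pamphlet* is embedded in the relative clause *who summarizes each pamphlet* modifying *one linguist*.
A relative clause is a scope island — quantifier raising cannot cross its boundary.
So the wide-scope reading for *each pamphlet* is blocked.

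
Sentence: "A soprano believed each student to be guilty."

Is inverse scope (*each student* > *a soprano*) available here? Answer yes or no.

Yes

*each student* is the subject of an ECM infinitive — the infinitival complement of an ECM verb is not a scope island, so *each student* can raise into the matrix clause.
With no island boundary between them, the object can take inverse scope over the subject via ordinary QR within the clause.
The sentence is scopally ambiguous between *a soprano* > *each student* and *each student* > *a soprano*.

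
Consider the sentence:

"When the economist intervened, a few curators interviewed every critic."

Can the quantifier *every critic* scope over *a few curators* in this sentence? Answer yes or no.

*every critic* is a matrix argument; the adjunct is an island but the target quantifier is outside it.
Clause-internal QR can adjoin the lower DP above the subject, yielding the inverse reading.
So *every critic* > *a few curators* is among the available readings.

Yes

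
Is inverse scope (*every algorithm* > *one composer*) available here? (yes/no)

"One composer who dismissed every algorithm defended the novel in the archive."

*every algorithm* sits inside the relative clause *who dismissed every algorithm*.
Relative clauses block scope extraction: QR cannot target a position outside the modified NP.
So *every algorithm* cannot raise to a position above *one composer*.

No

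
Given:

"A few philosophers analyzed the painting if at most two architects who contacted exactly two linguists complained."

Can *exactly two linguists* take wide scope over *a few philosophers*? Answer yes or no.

*exactly two linguists* is embedded in the relative clause *who contacted exactly two linguists*, which is itself inside the adjunct *if at most two architects who contacted exactly two linguists complained*.
Two island boundaries intervene — the relative clause and the adjunct. Either alone would block QR.
So the wide-scope reading for *exactly two linguists* is blocked.

No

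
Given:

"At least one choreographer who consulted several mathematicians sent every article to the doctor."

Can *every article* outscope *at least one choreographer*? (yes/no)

Yes

The relative clause *who consulted several mathematicians* modifies *at least one choreographer*, but *every article* is not inside that relative clause — it is an argument of the matrix verb.
Since no island is crossed, the inverse ordering is licensed alongside surface scope.
So *every article* > *at least one choreographer* is among the available readings.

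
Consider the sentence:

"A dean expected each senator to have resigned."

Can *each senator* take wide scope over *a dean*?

Yes

The ECM infinitive is scope-transparent — *each senator* is free to raise above *a dean*.
Nothing blocks QR of the lower DP to a position above the higher one, so inverse scope is available.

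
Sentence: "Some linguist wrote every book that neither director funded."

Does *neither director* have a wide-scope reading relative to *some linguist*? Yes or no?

No

*neither director* sits inside the relative clause *that neither director funded* modifying *every book*.
Relative clauses are scope islands: a quantifier cannot QR out of a relative clause to take scope in the matrix clause.
*neither director* > *some linguist* would require crossing that boundary, which is illicit.
(Only the surface reading survives: one fixed linguist with respect to all the relevant directors.)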